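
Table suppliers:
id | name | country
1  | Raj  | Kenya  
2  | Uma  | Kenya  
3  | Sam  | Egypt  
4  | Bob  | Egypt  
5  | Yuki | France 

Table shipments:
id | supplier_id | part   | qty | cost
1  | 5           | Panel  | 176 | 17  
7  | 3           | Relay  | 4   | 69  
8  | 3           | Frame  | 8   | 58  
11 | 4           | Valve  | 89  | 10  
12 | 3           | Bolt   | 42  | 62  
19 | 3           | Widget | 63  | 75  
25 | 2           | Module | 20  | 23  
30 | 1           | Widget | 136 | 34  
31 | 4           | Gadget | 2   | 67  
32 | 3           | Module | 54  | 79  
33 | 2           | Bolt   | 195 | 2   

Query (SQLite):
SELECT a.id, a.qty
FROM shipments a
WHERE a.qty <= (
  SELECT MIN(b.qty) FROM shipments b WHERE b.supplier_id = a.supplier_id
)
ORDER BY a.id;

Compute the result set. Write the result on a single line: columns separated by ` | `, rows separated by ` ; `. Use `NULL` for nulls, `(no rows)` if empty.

1 | 176 ; 7 | 4 ; 25 | 20 ; 30 | 136 ; 31 | 2

For each shipments row a, compute MIN(qty) over rows sharing a.supplier_id.
Keep row a if a.qty <= that per-group MIN.
  supplier_id=1: MIN(qty) = 136
  supplier_id=2: MIN(qty) = 20
  supplier_id=3: MIN(qty) = 4
  supplier_id=4: MIN(qty) = 2
  supplier_id=5: MIN(qty) = 176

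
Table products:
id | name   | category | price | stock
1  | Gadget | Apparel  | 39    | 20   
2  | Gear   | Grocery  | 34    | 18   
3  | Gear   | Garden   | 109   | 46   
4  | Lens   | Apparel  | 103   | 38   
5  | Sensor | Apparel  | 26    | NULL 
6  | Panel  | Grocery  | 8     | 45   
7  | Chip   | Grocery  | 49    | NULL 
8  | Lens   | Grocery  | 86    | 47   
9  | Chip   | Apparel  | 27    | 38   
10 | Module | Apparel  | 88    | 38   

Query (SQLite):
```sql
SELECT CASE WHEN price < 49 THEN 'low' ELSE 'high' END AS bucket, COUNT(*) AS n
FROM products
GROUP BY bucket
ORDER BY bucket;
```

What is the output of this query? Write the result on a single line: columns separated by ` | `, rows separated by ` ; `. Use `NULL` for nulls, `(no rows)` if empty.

Bucket rows by price < 49 → 'low' else 'high'; count each bucket.

high | 5 ; low | 5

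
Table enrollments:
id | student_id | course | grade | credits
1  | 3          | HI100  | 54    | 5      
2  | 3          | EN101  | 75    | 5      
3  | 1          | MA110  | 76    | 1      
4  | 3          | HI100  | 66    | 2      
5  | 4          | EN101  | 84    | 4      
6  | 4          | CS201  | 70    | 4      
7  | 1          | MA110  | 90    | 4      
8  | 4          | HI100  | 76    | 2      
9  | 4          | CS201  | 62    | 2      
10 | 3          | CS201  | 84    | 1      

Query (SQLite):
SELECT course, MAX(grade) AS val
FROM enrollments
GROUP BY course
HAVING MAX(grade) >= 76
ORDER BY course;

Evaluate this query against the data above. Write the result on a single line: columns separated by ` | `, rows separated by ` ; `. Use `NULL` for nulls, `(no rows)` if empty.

CS201 | 84 ; EN101 | 84 ; HI100 | 76 ; MA110 | 90

Partition enrollments by course; compute MAX(grade) within each group.
HAVING: keep groups where MAX(grade) >= 76.
  CS201: ids {6, 9, 10} → MAX(grade)=84
  EN101: ids {2, 5} → MAX(grade)=84
  HI100: ids {1, 4, 8} → MAX(grade)=76
  MA110: ids {3, 7} → MAX(grade)=90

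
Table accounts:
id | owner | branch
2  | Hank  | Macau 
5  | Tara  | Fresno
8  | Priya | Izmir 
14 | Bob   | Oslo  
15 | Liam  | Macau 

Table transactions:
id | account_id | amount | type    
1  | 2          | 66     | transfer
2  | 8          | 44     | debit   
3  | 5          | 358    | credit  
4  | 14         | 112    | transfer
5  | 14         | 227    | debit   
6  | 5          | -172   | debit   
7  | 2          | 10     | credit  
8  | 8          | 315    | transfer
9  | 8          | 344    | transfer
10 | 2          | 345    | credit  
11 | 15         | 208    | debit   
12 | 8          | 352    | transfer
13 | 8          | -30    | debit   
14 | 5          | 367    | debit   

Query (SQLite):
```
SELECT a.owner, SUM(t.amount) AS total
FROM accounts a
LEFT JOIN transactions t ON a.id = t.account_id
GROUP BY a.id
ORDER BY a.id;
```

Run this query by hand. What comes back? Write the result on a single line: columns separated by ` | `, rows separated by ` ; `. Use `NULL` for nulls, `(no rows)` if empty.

Hank | 421 ; Tara | 553 ; Priya | 1025 ; Bob | 339 ; Liam | 208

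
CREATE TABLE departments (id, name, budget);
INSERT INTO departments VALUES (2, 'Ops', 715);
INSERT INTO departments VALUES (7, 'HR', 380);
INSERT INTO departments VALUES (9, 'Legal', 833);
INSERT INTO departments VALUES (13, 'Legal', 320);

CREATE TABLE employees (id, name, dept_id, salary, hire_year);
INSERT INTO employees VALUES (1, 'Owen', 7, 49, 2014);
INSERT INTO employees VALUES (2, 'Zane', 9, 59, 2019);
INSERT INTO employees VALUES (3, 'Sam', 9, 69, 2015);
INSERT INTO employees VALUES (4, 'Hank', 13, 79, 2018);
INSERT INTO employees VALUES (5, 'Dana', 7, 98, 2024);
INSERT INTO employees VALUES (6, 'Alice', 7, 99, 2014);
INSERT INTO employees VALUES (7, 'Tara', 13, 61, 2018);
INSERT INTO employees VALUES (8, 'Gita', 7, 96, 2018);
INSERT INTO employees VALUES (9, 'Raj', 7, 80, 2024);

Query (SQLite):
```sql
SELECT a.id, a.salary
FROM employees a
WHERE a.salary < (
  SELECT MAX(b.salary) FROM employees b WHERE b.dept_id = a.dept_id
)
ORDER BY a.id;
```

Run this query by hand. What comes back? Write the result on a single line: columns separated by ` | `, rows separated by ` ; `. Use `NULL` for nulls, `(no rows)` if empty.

1 | 49 ; 2 | 59 ; 5 | 98 ; 7 | 61 ; 8 | 96 ; 9 | 80

For each employees row a, compute MAX(salary) over rows sharing a.dept_id.
Keep row a if a.salary < that per-group MAX.
  dept_id=7: MAX(salary) = 99
  dept_id=9: MAX(salary) = 69
  dept_id=13: MAX(salary) = 79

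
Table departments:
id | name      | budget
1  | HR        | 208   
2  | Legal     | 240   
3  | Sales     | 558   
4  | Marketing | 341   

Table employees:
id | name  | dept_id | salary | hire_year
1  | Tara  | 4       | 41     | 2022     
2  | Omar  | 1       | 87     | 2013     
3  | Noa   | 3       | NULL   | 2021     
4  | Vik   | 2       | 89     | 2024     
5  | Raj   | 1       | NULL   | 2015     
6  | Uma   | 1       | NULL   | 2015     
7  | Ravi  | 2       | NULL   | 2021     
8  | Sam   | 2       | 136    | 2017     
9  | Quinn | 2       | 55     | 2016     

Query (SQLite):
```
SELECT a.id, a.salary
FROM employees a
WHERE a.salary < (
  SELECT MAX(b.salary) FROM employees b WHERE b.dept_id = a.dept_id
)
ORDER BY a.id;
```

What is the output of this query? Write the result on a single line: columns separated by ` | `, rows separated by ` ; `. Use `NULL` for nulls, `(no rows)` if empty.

For each employees row a, compute MAX(salary) over rows sharing a.dept_id.
Keep row a if a.salary < that per-group MAX.
  dept_id=1: MAX(salary) = 87
  dept_id=2: MAX(salary) = 136
  dept_id=3: MAX(salary) = NULL
  dept_id=4: MAX(salary) = 41

4 | 89 ; 9 | 55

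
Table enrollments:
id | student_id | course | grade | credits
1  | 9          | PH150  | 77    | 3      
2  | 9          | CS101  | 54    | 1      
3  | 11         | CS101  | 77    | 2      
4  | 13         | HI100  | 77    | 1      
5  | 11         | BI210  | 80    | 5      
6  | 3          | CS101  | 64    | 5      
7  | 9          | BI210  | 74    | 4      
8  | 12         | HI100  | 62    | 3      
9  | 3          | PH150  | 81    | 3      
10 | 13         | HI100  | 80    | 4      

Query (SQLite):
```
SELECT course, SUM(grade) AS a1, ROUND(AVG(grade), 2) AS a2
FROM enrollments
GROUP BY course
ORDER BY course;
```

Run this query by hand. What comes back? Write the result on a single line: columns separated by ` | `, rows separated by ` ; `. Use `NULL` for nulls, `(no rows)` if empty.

Group enrollments by course.
Per group compute: SUM(grade), ROUND(AVG(grade), 2).
  BI210: ids {5, 7} → SUM(grade)=154, ROUND(AVG(grade), 2)=77
  CS101: ids {2, 3, 6} → SUM(grade)=195, ROUND(AVG(grade), 2)=65
  HI100: ids {4, 8, 10} → SUM(grade)=219, ROUND(AVG(grade), 2)=73
  PH150: ids {1, 9} → SUM(grade)=158, ROUND(AVG(grade), 2)=79

BI210 | 154 | 77 ; CS101 | 195 | 65 ; HI100 | 219 | 73 ; PH150 | 158 | 79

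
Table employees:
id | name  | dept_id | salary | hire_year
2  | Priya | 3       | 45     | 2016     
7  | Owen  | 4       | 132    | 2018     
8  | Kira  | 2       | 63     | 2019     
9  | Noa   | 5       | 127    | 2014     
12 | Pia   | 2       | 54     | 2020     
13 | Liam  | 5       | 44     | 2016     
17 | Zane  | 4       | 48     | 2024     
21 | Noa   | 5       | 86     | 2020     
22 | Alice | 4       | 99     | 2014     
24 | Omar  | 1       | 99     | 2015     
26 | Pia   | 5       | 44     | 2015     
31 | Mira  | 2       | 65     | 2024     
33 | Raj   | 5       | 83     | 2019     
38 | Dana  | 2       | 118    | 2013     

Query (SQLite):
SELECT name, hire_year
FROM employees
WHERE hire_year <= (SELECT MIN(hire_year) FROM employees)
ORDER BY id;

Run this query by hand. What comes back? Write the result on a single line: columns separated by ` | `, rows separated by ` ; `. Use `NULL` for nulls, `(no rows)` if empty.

Dana | 2013

Scalar subquery: MIN(hire_year) over all employees rows = 2013.
Keep rows where hire_year <= that value.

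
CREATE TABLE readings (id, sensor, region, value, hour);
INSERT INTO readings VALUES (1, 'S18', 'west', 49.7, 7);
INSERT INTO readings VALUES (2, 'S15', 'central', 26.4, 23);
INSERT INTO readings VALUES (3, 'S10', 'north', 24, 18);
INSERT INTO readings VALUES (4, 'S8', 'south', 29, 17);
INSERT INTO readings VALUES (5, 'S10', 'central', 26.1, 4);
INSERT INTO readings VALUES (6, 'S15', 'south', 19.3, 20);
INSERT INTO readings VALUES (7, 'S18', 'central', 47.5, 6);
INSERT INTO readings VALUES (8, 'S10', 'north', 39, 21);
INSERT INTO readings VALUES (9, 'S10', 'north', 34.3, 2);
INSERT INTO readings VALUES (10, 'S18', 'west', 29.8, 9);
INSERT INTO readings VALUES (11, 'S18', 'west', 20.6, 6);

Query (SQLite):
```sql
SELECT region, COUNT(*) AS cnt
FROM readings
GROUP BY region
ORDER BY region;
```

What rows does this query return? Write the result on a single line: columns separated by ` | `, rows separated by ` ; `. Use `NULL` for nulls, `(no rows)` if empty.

central | 3 ; north | 3 ; south | 2 ; west | 3

Partition readings by region; compute COUNT(*) within each group.
  central: ids {2, 5, 7} → COUNT(*)=3
  north: ids {3, 8, 9} → COUNT(*)=3
  south: ids {4, 6} → COUNT(*)=2
  west: ids {1, 10, 11} → COUNT(*)=3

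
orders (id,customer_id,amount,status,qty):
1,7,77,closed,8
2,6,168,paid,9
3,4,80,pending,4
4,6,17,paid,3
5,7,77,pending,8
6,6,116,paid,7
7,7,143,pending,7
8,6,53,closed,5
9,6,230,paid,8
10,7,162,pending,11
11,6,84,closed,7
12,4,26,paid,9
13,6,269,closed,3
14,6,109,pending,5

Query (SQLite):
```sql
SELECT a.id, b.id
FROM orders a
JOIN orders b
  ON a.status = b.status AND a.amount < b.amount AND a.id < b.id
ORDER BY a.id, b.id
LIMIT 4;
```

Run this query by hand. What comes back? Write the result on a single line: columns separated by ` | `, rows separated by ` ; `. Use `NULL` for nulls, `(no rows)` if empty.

Pairs (a,b) with same status, a.amount < b.amount, a.id < b.id.
status groups: closed:{1,8,11,13} paid:{2,4,6,9,12} pending:{3,5,7,10,14}
Ordered by (a.id, b.id); first 4.

1 | 11 ; 1 | 13 ; 2 | 9 ; 3 | 7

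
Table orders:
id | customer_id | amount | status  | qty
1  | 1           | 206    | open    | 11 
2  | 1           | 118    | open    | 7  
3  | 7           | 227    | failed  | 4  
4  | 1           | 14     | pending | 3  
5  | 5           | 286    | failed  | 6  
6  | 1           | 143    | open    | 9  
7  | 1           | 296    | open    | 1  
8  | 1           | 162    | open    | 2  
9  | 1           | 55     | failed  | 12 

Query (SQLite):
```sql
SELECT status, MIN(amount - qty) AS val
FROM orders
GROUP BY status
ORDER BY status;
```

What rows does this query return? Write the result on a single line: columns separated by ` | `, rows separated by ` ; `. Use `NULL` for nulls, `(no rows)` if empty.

failed | 43 ; open | 111 ; pending | 11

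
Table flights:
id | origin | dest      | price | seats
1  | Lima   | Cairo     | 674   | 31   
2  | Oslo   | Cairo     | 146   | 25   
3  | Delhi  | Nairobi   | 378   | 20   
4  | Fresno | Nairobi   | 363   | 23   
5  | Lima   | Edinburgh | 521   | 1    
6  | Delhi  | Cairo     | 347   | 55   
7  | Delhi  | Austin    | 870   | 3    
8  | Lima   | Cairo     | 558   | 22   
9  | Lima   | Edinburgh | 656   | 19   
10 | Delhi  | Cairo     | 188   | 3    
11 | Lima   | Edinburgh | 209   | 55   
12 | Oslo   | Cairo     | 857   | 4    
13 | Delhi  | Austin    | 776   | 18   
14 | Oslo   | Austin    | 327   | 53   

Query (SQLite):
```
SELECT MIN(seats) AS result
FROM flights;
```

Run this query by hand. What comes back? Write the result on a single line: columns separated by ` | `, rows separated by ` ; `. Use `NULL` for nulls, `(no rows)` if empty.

1

All seats values: [31, 25, 20, 23, 1, 55, 3, 22, 19, 3, 55, 4, 18, 53].
MIN of non-NULL values = 1.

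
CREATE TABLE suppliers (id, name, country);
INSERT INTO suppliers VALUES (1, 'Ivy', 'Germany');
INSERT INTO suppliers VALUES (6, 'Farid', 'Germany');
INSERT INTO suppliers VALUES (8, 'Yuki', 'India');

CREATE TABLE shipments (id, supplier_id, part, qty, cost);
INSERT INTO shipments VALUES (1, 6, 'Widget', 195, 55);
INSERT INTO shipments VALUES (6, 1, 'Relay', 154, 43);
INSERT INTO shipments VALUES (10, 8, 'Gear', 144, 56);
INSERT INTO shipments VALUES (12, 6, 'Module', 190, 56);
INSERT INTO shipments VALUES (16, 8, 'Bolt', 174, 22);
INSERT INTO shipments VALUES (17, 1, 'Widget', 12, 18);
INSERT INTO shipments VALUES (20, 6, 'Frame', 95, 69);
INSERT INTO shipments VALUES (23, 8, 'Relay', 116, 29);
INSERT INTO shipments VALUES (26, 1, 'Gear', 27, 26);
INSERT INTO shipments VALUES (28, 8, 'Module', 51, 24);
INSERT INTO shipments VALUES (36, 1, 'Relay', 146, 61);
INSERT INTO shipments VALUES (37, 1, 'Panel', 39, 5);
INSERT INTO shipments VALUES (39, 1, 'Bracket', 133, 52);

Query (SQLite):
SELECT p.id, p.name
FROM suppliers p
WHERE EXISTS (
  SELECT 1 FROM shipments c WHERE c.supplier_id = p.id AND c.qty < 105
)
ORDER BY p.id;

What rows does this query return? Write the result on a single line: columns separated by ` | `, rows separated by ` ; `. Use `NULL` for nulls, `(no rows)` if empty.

For each suppliers row, check whether any shipments with matching supplier_id has qty < 105.
Keep rows where that is true.

1 | Ivy ; 6 | Farid ; 8 | Yuki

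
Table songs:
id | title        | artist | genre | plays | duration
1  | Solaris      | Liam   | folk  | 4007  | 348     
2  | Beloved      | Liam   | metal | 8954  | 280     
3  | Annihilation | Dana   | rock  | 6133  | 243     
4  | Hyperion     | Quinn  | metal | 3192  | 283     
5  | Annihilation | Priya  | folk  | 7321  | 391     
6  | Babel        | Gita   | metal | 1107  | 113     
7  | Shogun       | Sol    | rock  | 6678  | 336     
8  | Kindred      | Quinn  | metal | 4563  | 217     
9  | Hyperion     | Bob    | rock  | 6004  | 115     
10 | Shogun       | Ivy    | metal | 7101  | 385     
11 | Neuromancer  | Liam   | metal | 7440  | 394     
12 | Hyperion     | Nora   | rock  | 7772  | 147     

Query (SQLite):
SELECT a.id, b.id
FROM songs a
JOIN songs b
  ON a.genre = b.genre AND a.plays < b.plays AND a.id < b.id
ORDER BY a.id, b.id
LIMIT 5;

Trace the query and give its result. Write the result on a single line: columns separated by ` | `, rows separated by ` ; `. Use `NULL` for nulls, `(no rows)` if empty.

1 | 5 ; 3 | 7 ; 3 | 12 ; 4 | 8 ; 4 | 10

Pairs (a,b) with same genre, a.plays < b.plays, a.id < b.id.
genre groups: folk:{1,5} metal:{2,4,6,8,10,11} rock:{3,7,9,12}
Ordered by (a.id, b.id); first 5.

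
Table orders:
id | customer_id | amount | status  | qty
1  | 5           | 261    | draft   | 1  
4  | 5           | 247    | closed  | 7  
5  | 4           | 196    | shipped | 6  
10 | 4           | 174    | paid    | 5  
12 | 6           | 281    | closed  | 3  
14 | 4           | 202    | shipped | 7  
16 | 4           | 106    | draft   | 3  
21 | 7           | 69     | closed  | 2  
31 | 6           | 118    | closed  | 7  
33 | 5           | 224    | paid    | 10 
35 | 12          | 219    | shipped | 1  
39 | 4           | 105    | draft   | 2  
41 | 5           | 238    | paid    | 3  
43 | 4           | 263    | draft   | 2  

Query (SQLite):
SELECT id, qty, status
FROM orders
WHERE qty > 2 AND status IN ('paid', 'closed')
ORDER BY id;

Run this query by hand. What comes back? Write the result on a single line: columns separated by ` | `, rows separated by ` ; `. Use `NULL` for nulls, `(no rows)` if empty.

4 | 7 | closed ; 10 | 5 | paid ; 12 | 3 | closed ; 31 | 7 | closed ; 33 | 10 | paid ; 41 | 3 | paid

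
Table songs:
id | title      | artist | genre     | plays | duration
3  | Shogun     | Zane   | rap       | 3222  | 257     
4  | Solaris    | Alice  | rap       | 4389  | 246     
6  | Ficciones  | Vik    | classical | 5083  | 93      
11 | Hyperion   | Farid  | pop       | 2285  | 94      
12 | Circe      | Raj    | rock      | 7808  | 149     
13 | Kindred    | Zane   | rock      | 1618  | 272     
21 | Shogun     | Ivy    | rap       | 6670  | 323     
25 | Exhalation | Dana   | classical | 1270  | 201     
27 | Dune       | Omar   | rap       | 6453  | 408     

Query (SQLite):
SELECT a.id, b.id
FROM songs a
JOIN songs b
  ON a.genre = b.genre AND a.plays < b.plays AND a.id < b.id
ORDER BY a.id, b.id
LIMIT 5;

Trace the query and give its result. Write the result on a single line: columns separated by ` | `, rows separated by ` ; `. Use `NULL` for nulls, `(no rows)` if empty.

3 | 4 ; 3 | 21 ; 3 | 27 ; 4 | 21 ; 4 | 27

Pairs (a,b) with same genre, a.plays < b.plays, a.id < b.id.
genre groups: classical:{6,25} pop:{11} rap:{3,4,21,27} rock:{12,13}
Ordered by (a.id, b.id); first 5.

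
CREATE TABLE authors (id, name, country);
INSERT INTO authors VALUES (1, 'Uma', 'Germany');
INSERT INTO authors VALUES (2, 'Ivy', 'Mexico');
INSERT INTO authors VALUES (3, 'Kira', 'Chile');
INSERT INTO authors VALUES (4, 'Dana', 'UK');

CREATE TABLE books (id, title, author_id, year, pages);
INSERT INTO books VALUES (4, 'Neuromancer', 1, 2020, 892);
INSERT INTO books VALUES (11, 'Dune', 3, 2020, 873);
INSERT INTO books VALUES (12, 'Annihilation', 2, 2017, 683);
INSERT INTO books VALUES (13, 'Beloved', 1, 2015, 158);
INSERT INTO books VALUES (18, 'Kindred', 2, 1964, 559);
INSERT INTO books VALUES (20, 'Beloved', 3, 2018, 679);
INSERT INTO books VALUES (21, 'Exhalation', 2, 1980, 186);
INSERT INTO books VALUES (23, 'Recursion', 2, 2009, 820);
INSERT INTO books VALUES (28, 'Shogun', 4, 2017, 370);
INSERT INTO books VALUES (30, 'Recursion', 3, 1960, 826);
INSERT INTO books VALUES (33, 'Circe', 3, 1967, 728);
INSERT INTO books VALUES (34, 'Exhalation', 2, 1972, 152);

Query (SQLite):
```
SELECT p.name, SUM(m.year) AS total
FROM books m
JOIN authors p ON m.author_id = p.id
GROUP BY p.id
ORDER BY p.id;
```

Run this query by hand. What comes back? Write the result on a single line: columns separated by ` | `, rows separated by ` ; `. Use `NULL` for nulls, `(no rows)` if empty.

Uma | 4035 ; Ivy | 9942 ; Kira | 7965 ; Dana | 2017

Join each books row to its authors via author_id.
Group joined rows by authors.id; compute SUM(m.year) per group.
  1: ids {4, 13} → SUM(m.year)=4035
  2: ids {12, 18, 21, 23, 34} → SUM(m.year)=9942
  3: ids {11, 20, 30, 33} → SUM(m.year)=7965
  4: ids {28} → SUM(m.year)=2017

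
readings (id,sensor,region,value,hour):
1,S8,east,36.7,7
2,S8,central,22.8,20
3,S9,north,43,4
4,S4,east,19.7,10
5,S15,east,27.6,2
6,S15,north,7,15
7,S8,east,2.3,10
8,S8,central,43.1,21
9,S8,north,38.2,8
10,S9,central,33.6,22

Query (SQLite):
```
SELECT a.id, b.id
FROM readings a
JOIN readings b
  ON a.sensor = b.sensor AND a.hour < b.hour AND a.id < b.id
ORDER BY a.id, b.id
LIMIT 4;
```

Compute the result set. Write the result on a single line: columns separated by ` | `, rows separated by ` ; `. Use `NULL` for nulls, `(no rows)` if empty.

Pairs (a,b) with same sensor, a.hour < b.hour, a.id < b.id.
sensor groups: S15:{5,6} S4:{4} S8:{1,2,7,8,9} S9:{3,10}
Ordered by (a.id, b.id); first 4.

1 | 2 ; 1 | 7 ; 1 | 8 ; 1 | 9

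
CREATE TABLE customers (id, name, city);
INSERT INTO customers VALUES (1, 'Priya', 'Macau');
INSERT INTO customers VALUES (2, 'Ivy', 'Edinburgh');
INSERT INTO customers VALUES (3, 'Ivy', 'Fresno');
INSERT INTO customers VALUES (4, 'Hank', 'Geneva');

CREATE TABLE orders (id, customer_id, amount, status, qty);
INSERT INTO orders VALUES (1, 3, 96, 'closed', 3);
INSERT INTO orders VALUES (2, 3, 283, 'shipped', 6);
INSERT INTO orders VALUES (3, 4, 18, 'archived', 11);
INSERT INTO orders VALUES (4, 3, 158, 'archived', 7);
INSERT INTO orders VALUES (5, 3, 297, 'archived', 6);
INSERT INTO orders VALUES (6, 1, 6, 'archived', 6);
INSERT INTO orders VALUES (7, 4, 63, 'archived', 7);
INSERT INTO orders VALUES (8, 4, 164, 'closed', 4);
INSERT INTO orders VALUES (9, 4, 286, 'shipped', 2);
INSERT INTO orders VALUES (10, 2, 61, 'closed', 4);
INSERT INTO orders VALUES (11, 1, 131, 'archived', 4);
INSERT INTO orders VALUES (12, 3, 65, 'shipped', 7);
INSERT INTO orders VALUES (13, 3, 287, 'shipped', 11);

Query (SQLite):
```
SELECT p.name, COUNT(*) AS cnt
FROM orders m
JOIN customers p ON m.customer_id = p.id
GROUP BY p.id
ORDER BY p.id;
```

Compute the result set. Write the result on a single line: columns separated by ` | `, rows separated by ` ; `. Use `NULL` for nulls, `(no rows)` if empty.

Join each orders row to its customers via customer_id.
Group joined rows by customers.id; compute COUNT(*) per group.
  1: ids {6, 11} → COUNT(*)=2
  2: ids {10} → COUNT(*)=1
  3: ids {1, 2, 4, 5, 12, 13} → COUNT(*)=6
  4: ids {3, 7, 8, 9} → COUNT(*)=4

Priya | 2 ; Ivy | 1 ; Ivy | 6 ; Hank | 4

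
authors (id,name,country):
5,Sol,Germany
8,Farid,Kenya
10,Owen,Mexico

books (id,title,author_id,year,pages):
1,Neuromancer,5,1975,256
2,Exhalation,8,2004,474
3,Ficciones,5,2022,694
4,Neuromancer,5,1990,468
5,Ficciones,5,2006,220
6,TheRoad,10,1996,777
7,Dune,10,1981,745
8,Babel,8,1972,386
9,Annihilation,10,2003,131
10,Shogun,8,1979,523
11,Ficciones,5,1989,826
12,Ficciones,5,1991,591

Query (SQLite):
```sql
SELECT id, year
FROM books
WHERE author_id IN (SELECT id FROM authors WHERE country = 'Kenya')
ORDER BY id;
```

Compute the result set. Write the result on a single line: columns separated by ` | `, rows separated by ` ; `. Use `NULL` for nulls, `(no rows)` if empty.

2 | 2004 ; 8 | 1972 ; 10 | 1979

Inner query: authors.id where country = 'Kenya'.
Outer: keep books rows whose author_id is in that set.
Inner query → {8}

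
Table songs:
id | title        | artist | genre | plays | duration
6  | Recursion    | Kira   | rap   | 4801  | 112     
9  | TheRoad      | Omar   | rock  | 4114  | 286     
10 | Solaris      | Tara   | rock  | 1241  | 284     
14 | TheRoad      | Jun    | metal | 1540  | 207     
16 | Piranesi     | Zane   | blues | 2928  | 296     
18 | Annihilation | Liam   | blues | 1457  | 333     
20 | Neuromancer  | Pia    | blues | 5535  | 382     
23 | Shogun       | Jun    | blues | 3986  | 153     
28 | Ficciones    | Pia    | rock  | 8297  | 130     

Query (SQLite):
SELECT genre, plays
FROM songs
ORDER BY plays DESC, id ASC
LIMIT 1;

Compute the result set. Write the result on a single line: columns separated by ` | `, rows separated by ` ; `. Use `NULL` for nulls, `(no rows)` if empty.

rock | 8297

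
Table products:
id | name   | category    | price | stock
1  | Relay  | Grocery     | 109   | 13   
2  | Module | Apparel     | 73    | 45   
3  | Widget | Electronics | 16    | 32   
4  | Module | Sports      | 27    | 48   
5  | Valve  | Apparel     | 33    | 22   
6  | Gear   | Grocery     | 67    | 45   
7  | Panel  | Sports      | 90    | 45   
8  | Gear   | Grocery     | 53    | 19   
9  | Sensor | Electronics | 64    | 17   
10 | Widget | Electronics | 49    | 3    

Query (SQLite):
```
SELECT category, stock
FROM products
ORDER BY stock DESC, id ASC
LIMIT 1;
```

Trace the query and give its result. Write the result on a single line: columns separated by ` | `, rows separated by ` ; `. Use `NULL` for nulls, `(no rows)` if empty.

Sports | 48

Sort by stock desc, tiebreak id asc: (48, id=4), (45, id=2), (45, id=6), (45, id=7) …. Take first 1.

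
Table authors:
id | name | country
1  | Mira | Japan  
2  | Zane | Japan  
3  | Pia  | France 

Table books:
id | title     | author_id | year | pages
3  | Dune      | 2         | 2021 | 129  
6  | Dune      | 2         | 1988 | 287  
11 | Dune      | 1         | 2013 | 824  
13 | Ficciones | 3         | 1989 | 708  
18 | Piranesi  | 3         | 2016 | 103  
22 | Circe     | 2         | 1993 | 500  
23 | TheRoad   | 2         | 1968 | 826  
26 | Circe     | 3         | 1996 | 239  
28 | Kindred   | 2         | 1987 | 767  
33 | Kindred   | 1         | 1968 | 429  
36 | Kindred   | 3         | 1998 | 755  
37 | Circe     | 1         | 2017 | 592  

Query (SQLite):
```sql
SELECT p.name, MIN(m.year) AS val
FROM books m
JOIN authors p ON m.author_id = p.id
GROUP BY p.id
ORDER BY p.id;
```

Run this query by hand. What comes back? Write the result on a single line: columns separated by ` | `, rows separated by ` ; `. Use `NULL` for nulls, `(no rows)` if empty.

Join each books row to its authors via author_id.
Group joined rows by authors.id; compute MIN(m.year) per group.
  1: ids {11, 33, 37} → MIN(m.year)=1968
  2: ids {3, 6, 22, 23, 28} → MIN(m.year)=1968
  3: ids {13, 18, 26, 36} → MIN(m.year)=1989

Mira | 1968 ; Zane | 1968 ; Pia | 1989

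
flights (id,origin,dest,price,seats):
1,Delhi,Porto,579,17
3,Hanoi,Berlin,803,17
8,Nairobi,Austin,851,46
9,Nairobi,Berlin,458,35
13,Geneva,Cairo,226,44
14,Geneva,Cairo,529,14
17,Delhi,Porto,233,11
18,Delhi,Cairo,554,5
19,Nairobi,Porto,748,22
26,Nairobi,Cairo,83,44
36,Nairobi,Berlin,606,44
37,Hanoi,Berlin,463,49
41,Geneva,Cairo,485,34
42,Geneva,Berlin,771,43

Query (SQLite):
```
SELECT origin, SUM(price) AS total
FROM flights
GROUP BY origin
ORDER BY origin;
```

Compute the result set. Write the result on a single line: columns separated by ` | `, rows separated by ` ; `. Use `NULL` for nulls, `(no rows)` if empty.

Partition flights by origin; compute SUM(price) within each group.
  Delhi: ids {1, 17, 18} → SUM(price)=1366
  Geneva: ids {13, 14, 41, 42} → SUM(price)=2011
  Hanoi: ids {3, 37} → SUM(price)=1266
  Nairobi: ids {8, 9, 19, 26, 36} → SUM(price)=2746

Delhi | 1366 ; Geneva | 2011 ; Hanoi | 1266 ; Nairobi | 2746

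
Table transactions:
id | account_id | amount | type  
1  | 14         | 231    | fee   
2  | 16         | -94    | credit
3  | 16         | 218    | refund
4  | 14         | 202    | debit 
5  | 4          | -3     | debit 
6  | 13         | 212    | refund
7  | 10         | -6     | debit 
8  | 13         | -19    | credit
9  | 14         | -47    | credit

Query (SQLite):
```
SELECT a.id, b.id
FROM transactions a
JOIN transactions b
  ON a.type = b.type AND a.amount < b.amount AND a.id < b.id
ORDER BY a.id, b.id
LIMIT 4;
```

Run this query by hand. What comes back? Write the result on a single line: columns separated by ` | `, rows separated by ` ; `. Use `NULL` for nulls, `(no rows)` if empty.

2 | 8 ; 2 | 9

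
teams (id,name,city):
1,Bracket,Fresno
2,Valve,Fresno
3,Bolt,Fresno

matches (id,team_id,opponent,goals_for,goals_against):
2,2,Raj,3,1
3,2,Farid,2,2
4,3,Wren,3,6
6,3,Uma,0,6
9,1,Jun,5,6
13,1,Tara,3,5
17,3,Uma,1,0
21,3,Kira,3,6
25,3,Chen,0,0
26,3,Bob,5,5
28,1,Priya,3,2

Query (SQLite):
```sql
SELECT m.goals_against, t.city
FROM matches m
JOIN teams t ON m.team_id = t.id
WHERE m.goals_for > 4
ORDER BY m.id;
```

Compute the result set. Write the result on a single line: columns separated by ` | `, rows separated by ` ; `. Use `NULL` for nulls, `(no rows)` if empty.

6 | Fresno ; 5 | Fresno

Each matches row matches the teams row where team_id = teams.id.
Then keep rows with m.goals_for > 4.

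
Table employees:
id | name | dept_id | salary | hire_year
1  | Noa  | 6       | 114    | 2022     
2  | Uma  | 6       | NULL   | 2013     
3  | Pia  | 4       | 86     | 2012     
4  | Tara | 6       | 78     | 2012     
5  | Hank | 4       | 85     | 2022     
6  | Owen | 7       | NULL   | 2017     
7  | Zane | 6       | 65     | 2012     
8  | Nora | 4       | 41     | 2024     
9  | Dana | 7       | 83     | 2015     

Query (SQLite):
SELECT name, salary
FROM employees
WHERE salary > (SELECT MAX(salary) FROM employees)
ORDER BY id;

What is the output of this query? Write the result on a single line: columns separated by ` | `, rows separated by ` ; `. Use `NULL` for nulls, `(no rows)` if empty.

(no rows)

Scalar subquery: MAX(salary) over all employees rows = 114.
Keep rows where salary > that value.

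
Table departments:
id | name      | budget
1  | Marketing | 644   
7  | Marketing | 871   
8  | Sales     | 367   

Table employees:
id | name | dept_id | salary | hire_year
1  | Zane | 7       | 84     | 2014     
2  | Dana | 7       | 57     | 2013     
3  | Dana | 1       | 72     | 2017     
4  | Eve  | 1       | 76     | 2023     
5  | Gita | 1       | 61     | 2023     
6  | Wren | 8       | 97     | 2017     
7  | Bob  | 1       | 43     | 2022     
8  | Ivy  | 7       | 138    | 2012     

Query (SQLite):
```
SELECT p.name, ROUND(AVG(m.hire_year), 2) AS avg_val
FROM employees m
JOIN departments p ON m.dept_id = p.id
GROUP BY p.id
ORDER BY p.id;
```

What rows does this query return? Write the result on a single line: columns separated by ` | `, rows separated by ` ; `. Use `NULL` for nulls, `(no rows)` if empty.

Join each employees row to its departments via dept_id.
Group joined rows by departments.id; compute ROUND(AVG(m.hire_year), 2) per group.
  1: ids {3, 4, 5, 7} → ROUND(AVG(m.hire_year), 2)=2021.25
  7: ids {1, 2, 8} → ROUND(AVG(m.hire_year), 2)=2013
  8: ids {6} → ROUND(AVG(m.hire_year), 2)=2017

Marketing | 2021.25 ; Marketing | 2013 ; Sales | 2017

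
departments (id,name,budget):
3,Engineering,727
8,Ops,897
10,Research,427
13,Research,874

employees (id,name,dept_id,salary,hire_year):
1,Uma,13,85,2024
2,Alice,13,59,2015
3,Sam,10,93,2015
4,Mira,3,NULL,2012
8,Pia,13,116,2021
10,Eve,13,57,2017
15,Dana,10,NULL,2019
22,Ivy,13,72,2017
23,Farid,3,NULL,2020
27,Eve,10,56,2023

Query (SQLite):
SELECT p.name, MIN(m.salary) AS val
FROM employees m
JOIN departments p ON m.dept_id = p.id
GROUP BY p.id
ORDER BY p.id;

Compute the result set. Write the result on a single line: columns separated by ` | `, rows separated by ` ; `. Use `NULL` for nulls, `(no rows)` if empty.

Engineering | NULL ; Research | 56 ; Research | 57

Join each employees row to its departments via dept_id.
Group joined rows by departments.id; compute MIN(m.salary) per group.
  3: ids {4, 23} → MIN(m.salary)=NULL
  10: ids {3, 15, 27} → MIN(m.salary)=56
  13: ids {1, 2, 8, 10, 22} → MIN(m.salary)=57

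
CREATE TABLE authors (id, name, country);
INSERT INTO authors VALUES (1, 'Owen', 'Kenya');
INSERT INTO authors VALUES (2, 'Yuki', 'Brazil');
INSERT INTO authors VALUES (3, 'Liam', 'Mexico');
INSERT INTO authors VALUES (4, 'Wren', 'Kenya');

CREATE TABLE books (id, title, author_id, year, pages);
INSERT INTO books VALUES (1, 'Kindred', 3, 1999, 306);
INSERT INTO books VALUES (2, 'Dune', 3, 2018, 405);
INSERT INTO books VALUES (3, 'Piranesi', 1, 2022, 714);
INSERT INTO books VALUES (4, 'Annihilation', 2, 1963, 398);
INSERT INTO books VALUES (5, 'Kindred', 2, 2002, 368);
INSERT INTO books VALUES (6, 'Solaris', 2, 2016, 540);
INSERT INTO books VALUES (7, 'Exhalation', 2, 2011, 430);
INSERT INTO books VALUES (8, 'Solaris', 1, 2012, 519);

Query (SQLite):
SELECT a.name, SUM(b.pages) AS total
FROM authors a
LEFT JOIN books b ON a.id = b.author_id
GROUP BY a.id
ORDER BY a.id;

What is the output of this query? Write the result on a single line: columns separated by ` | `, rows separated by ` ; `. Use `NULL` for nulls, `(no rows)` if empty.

Owen | 1233 ; Yuki | 1736 ; Liam | 711 ; Wren | NULL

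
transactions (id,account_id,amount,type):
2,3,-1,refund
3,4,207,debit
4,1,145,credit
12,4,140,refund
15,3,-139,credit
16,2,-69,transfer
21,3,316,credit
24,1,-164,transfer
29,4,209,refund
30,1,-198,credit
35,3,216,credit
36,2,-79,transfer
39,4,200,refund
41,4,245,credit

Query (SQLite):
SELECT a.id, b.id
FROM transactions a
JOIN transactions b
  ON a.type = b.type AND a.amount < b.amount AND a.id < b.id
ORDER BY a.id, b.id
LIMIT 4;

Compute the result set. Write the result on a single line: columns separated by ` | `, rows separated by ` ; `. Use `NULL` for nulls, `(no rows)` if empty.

2 | 12 ; 2 | 29 ; 2 | 39 ; 4 | 21

Pairs (a,b) with same type, a.amount < b.amount, a.id < b.id.
type groups: credit:{4,15,21,30,35,41} debit:{3} refund:{2,12,29,39} transfer:{16,24,36}
Ordered by (a.id, b.id); first 4.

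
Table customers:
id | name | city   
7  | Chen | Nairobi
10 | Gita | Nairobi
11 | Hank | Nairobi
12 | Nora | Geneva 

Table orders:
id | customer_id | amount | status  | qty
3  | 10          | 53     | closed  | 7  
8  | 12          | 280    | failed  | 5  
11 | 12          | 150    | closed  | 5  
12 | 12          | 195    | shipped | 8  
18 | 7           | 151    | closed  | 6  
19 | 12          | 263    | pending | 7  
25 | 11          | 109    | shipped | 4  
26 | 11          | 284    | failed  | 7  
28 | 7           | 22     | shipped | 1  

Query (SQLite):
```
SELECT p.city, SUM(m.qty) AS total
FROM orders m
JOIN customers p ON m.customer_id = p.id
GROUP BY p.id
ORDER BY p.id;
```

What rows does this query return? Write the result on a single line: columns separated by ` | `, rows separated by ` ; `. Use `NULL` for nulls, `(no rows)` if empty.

Nairobi | 7 ; Nairobi | 7 ; Nairobi | 11 ; Geneva | 25

Join each orders row to its customers via customer_id.
Group joined rows by customers.id; compute SUM(m.qty) per group.
  7: ids {18, 28} → SUM(m.qty)=7
  10: ids {3} → SUM(m.qty)=7
  11: ids {25, 26} → SUM(m.qty)=11
  12: ids {8, 11, 12, 19} → SUM(m.qty)=25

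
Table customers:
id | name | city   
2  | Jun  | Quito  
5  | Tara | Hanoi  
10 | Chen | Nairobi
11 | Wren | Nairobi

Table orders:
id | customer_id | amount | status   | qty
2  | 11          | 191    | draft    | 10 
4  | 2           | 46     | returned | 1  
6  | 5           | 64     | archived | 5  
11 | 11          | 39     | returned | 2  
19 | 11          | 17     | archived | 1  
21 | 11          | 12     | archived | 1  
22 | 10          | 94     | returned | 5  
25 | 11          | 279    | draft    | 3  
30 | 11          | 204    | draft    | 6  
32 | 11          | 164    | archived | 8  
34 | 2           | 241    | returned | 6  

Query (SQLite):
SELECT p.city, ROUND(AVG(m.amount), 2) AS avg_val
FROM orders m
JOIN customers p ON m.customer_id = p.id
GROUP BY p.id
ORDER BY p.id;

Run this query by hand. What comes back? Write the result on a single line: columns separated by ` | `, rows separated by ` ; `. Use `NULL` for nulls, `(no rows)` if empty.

Join each orders row to its customers via customer_id.
Group joined rows by customers.id; compute ROUND(AVG(m.amount), 2) per group.
  2: ids {4, 34} → ROUND(AVG(m.amount), 2)=143.5
  5: ids {6} → ROUND(AVG(m.amount), 2)=64
  10: ids {22} → ROUND(AVG(m.amount), 2)=94
  11: ids {2, 11, 19, 21, 25, 30, 32} → ROUND(AVG(m.amount), 2)=129.43

Quito | 143.5 ; Hanoi | 64 ; Nairobi | 94 ; Nairobi | 129.43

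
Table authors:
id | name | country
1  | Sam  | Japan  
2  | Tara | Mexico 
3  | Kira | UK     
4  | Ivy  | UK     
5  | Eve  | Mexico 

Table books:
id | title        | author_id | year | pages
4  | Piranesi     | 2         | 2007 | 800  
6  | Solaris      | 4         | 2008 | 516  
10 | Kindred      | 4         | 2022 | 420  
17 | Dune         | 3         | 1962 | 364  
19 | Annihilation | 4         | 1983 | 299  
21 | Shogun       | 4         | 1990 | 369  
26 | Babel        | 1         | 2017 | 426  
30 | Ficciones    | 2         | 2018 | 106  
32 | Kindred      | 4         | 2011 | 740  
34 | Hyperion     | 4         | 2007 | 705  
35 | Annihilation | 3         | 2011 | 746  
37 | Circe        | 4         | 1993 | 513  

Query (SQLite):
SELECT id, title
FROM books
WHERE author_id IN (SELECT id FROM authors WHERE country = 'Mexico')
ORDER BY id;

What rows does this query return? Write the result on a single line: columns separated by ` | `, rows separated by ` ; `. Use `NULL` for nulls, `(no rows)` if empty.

4 | Piranesi ; 30 | Ficciones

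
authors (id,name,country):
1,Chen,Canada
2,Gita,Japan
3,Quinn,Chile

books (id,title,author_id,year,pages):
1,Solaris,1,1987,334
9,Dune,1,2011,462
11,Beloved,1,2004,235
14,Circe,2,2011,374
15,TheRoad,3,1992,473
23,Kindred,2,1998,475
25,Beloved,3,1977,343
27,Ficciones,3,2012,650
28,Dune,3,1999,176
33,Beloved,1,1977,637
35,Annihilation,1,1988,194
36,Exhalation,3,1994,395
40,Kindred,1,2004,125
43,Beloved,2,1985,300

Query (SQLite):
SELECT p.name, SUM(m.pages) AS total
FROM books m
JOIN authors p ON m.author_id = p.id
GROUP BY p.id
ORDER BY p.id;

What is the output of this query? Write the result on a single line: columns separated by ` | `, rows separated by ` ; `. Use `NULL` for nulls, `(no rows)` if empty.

Join each books row to its authors via author_id.
Group joined rows by authors.id; compute SUM(m.pages) per group.
  1: ids {1, 9, 11, 33, 35, 40} → SUM(m.pages)=1987
  2: ids {14, 23, 43} → SUM(m.pages)=1149
  3: ids {15, 25, 27, 28, 36} → SUM(m.pages)=2037

Chen | 1987 ; Gita | 1149 ; Quinn | 2037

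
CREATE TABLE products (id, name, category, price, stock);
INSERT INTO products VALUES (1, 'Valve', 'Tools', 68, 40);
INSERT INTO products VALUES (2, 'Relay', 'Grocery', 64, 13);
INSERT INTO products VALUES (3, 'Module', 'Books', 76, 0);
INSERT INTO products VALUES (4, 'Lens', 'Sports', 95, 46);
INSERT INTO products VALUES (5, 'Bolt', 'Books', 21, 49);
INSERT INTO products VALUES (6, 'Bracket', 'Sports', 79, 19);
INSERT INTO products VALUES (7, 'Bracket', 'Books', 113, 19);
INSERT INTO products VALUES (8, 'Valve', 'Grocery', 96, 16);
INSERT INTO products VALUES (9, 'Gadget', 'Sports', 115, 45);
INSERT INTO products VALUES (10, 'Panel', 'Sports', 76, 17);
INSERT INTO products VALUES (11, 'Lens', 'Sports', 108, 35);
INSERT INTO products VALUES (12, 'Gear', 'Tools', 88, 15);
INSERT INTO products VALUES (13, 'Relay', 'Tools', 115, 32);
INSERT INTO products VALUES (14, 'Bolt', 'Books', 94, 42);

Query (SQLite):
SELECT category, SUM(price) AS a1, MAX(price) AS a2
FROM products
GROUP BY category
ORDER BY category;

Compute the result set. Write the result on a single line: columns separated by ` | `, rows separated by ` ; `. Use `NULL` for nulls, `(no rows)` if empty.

Group products by category.
Per group compute: SUM(price), MAX(price).
  Books: ids {3, 5, 7, 14} → SUM(price)=304, MAX(price)=113
  Grocery: ids {2, 8} → SUM(price)=160, MAX(price)=96
  Sports: ids {4, 6, 9, 10, 11} → SUM(price)=473, MAX(price)=115
  Tools: ids {1, 12, 13} → SUM(price)=271, MAX(price)=115

Books | 304 | 113 ; Grocery | 160 | 96 ; Sports | 473 | 115 ; Tools | 271 | 115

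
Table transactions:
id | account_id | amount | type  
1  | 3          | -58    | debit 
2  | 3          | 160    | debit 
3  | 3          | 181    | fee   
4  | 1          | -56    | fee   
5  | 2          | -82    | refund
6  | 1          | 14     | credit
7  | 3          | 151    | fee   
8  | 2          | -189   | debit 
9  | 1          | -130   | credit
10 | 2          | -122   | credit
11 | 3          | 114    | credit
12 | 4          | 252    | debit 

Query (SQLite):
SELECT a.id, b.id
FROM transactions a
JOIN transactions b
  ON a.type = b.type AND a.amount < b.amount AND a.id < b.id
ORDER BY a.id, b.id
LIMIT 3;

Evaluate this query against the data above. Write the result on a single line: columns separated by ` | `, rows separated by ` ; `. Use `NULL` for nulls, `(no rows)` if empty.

1 | 2 ; 1 | 12 ; 2 | 12

Pairs (a,b) with same type, a.amount < b.amount, a.id < b.id.
type groups: credit:{6,9,10,11} debit:{1,2,8,12} fee:{3,4,7} refund:{5}
Ordered by (a.id, b.id); first 3.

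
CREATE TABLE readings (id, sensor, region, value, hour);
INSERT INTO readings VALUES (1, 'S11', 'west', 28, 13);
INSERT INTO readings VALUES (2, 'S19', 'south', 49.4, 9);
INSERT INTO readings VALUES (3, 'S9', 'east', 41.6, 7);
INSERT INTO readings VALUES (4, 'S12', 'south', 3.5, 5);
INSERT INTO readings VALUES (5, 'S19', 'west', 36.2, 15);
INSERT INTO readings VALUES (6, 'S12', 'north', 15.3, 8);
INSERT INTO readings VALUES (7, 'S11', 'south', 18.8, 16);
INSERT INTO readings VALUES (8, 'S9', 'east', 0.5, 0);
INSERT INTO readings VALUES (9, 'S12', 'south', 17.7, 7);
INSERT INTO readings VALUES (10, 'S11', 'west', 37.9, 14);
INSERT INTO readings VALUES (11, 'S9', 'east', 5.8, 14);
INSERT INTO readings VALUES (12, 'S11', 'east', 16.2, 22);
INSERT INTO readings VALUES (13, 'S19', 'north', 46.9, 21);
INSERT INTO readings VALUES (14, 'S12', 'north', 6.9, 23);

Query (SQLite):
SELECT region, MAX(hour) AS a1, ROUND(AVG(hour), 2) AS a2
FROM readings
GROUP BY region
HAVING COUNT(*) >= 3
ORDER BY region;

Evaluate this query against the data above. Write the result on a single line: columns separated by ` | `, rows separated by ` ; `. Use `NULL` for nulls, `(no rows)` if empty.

Group readings by region.
Per group compute: MAX(hour), ROUND(AVG(hour), 2).
HAVING: drop groups with fewer than 3 rows.
  east: ids {3, 8, 11, 12} → MAX(hour)=22, ROUND(AVG(hour), 2)=10.75
  north: ids {6, 13, 14} → MAX(hour)=23, ROUND(AVG(hour), 2)=17.33
  south: ids {2, 4, 7, 9} → MAX(hour)=16, ROUND(AVG(hour), 2)=9.25
  west: ids {1, 5, 10} → MAX(hour)=15, ROUND(AVG(hour), 2)=14

east | 22 | 10.75 ; north | 23 | 17.33 ; south | 16 | 9.25 ; west | 15 | 14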